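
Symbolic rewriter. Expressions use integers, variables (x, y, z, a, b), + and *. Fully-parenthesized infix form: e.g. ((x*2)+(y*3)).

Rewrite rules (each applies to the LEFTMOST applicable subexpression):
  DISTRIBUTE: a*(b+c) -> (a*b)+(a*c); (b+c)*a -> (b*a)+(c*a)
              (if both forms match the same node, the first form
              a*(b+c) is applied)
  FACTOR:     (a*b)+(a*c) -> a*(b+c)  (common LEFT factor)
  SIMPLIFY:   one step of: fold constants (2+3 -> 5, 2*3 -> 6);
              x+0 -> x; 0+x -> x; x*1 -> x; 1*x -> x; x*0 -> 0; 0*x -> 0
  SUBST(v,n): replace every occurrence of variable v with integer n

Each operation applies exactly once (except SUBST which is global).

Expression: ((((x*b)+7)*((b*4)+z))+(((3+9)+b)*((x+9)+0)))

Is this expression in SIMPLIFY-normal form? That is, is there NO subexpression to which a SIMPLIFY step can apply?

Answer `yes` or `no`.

Answer: no

Derivation:
Expression: ((((x*b)+7)*((b*4)+z))+(((3+9)+b)*((x+9)+0)))
Scanning for simplifiable subexpressions (pre-order)...
  at root: ((((x*b)+7)*((b*4)+z))+(((3+9)+b)*((x+9)+0))) (not simplifiable)
  at L: (((x*b)+7)*((b*4)+z)) (not simplifiable)
  at LL: ((x*b)+7) (not simplifiable)
  at LLL: (x*b) (not simplifiable)
  at LR: ((b*4)+z) (not simplifiable)
  at LRL: (b*4) (not simplifiable)
  at R: (((3+9)+b)*((x+9)+0)) (not simplifiable)
  at RL: ((3+9)+b) (not simplifiable)
  at RLL: (3+9) (SIMPLIFIABLE)
  at RR: ((x+9)+0) (SIMPLIFIABLE)
  at RRL: (x+9) (not simplifiable)
Found simplifiable subexpr at path RLL: (3+9)
One SIMPLIFY step would give: ((((x*b)+7)*((b*4)+z))+((12+b)*((x+9)+0)))
-> NOT in normal form.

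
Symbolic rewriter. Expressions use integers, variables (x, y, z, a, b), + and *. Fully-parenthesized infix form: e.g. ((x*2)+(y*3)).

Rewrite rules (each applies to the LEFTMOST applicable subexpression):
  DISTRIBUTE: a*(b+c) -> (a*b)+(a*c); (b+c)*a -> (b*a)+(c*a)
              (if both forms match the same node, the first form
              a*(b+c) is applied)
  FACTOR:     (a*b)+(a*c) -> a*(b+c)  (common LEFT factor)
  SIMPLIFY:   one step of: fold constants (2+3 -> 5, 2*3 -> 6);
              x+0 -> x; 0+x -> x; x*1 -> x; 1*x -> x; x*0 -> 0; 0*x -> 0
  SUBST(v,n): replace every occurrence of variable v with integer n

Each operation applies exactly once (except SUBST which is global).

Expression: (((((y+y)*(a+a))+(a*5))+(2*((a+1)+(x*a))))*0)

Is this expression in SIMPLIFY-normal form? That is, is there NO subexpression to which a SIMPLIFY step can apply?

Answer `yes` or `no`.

Answer: no

Derivation:
Expression: (((((y+y)*(a+a))+(a*5))+(2*((a+1)+(x*a))))*0)
Scanning for simplifiable subexpressions (pre-order)...
  at root: (((((y+y)*(a+a))+(a*5))+(2*((a+1)+(x*a))))*0) (SIMPLIFIABLE)
  at L: ((((y+y)*(a+a))+(a*5))+(2*((a+1)+(x*a)))) (not simplifiable)
  at LL: (((y+y)*(a+a))+(a*5)) (not simplifiable)
  at LLL: ((y+y)*(a+a)) (not simplifiable)
  at LLLL: (y+y) (not simplifiable)
  at LLLR: (a+a) (not simplifiable)
  at LLR: (a*5) (not simplifiable)
  at LR: (2*((a+1)+(x*a))) (not simplifiable)
  at LRR: ((a+1)+(x*a)) (not simplifiable)
  at LRRL: (a+1) (not simplifiable)
  at LRRR: (x*a) (not simplifiable)
Found simplifiable subexpr at path root: (((((y+y)*(a+a))+(a*5))+(2*((a+1)+(x*a))))*0)
One SIMPLIFY step would give: 0
-> NOT in normal form.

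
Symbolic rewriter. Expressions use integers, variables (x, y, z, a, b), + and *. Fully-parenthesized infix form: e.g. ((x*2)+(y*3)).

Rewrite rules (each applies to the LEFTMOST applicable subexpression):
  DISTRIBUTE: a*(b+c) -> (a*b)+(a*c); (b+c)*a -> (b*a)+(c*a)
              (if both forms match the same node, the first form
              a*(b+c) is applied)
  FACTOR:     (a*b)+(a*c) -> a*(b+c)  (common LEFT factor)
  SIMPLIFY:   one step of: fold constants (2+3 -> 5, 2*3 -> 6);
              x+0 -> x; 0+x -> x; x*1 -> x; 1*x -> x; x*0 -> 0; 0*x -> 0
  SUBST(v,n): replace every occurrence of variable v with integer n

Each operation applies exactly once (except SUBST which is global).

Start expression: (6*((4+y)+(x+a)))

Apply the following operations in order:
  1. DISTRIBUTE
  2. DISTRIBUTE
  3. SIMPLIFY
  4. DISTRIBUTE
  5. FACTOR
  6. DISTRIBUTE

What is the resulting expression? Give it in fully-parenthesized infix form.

Start: (6*((4+y)+(x+a)))
Apply DISTRIBUTE at root (target: (6*((4+y)+(x+a)))): (6*((4+y)+(x+a))) -> ((6*(4+y))+(6*(x+a)))
Apply DISTRIBUTE at L (target: (6*(4+y))): ((6*(4+y))+(6*(x+a))) -> (((6*4)+(6*y))+(6*(x+a)))
Apply SIMPLIFY at LL (target: (6*4)): (((6*4)+(6*y))+(6*(x+a))) -> ((24+(6*y))+(6*(x+a)))
Apply DISTRIBUTE at R (target: (6*(x+a))): ((24+(6*y))+(6*(x+a))) -> ((24+(6*y))+((6*x)+(6*a)))
Apply FACTOR at R (target: ((6*x)+(6*a))): ((24+(6*y))+((6*x)+(6*a))) -> ((24+(6*y))+(6*(x+a)))
Apply DISTRIBUTE at R (target: (6*(x+a))): ((24+(6*y))+(6*(x+a))) -> ((24+(6*y))+((6*x)+(6*a)))

Answer: ((24+(6*y))+((6*x)+(6*a)))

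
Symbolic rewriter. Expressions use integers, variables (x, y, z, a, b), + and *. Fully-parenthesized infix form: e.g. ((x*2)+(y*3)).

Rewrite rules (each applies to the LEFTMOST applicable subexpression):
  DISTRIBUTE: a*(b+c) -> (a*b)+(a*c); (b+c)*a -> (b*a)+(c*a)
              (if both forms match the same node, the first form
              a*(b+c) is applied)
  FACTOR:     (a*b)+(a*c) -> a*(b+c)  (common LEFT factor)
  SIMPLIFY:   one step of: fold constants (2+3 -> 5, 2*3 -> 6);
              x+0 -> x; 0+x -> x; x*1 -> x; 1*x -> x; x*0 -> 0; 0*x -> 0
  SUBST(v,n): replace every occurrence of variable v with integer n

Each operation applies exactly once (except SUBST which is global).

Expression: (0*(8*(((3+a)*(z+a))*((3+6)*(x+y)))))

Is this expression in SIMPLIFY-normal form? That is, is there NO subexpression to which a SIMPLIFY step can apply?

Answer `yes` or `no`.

Answer: no

Derivation:
Expression: (0*(8*(((3+a)*(z+a))*((3+6)*(x+y)))))
Scanning for simplifiable subexpressions (pre-order)...
  at root: (0*(8*(((3+a)*(z+a))*((3+6)*(x+y))))) (SIMPLIFIABLE)
  at R: (8*(((3+a)*(z+a))*((3+6)*(x+y)))) (not simplifiable)
  at RR: (((3+a)*(z+a))*((3+6)*(x+y))) (not simplifiable)
  at RRL: ((3+a)*(z+a)) (not simplifiable)
  at RRLL: (3+a) (not simplifiable)
  at RRLR: (z+a) (not simplifiable)
  at RRR: ((3+6)*(x+y)) (not simplifiable)
  at RRRL: (3+6) (SIMPLIFIABLE)
  at RRRR: (x+y) (not simplifiable)
Found simplifiable subexpr at path root: (0*(8*(((3+a)*(z+a))*((3+6)*(x+y)))))
One SIMPLIFY step would give: 0
-> NOT in normal form.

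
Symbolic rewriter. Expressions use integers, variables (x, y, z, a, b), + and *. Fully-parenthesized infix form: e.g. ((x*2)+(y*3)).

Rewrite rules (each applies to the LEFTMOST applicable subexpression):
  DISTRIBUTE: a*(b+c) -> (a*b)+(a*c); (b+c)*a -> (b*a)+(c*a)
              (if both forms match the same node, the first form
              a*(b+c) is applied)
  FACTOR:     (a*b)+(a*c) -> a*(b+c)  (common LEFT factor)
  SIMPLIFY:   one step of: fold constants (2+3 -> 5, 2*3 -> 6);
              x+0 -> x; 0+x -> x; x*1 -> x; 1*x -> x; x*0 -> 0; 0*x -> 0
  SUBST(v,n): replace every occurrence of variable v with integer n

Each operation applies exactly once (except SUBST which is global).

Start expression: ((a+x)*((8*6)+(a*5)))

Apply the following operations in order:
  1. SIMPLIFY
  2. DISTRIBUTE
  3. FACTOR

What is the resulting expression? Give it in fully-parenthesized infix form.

Start: ((a+x)*((8*6)+(a*5)))
Apply SIMPLIFY at RL (target: (8*6)): ((a+x)*((8*6)+(a*5))) -> ((a+x)*(48+(a*5)))
Apply DISTRIBUTE at root (target: ((a+x)*(48+(a*5)))): ((a+x)*(48+(a*5))) -> (((a+x)*48)+((a+x)*(a*5)))
Apply FACTOR at root (target: (((a+x)*48)+((a+x)*(a*5)))): (((a+x)*48)+((a+x)*(a*5))) -> ((a+x)*(48+(a*5)))

Answer: ((a+x)*(48+(a*5)))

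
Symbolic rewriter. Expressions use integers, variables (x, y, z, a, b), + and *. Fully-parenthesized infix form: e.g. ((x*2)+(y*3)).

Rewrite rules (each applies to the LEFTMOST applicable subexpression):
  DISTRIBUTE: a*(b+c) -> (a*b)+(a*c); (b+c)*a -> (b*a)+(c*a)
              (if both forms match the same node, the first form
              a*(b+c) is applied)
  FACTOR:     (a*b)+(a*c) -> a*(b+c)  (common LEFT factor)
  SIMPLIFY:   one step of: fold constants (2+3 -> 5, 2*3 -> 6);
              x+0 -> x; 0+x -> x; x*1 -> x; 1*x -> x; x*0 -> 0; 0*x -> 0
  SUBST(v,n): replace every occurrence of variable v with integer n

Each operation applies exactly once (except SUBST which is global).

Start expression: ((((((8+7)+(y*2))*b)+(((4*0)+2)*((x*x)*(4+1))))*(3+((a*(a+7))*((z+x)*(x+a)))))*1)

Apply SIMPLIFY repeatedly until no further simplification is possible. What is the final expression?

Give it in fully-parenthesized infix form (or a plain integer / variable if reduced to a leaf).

Answer: ((((15+(y*2))*b)+(2*((x*x)*5)))*(3+((a*(a+7))*((z+x)*(x+a)))))

Derivation:
Start: ((((((8+7)+(y*2))*b)+(((4*0)+2)*((x*x)*(4+1))))*(3+((a*(a+7))*((z+x)*(x+a)))))*1)
Step 1: at root: ((((((8+7)+(y*2))*b)+(((4*0)+2)*((x*x)*(4+1))))*(3+((a*(a+7))*((z+x)*(x+a)))))*1) -> (((((8+7)+(y*2))*b)+(((4*0)+2)*((x*x)*(4+1))))*(3+((a*(a+7))*((z+x)*(x+a))))); overall: ((((((8+7)+(y*2))*b)+(((4*0)+2)*((x*x)*(4+1))))*(3+((a*(a+7))*((z+x)*(x+a)))))*1) -> (((((8+7)+(y*2))*b)+(((4*0)+2)*((x*x)*(4+1))))*(3+((a*(a+7))*((z+x)*(x+a)))))
Step 2: at LLLL: (8+7) -> 15; overall: (((((8+7)+(y*2))*b)+(((4*0)+2)*((x*x)*(4+1))))*(3+((a*(a+7))*((z+x)*(x+a))))) -> ((((15+(y*2))*b)+(((4*0)+2)*((x*x)*(4+1))))*(3+((a*(a+7))*((z+x)*(x+a)))))
Step 3: at LRLL: (4*0) -> 0; overall: ((((15+(y*2))*b)+(((4*0)+2)*((x*x)*(4+1))))*(3+((a*(a+7))*((z+x)*(x+a))))) -> ((((15+(y*2))*b)+((0+2)*((x*x)*(4+1))))*(3+((a*(a+7))*((z+x)*(x+a)))))
Step 4: at LRL: (0+2) -> 2; overall: ((((15+(y*2))*b)+((0+2)*((x*x)*(4+1))))*(3+((a*(a+7))*((z+x)*(x+a))))) -> ((((15+(y*2))*b)+(2*((x*x)*(4+1))))*(3+((a*(a+7))*((z+x)*(x+a)))))
Step 5: at LRRR: (4+1) -> 5; overall: ((((15+(y*2))*b)+(2*((x*x)*(4+1))))*(3+((a*(a+7))*((z+x)*(x+a))))) -> ((((15+(y*2))*b)+(2*((x*x)*5)))*(3+((a*(a+7))*((z+x)*(x+a)))))
Fixed point: ((((15+(y*2))*b)+(2*((x*x)*5)))*(3+((a*(a+7))*((z+x)*(x+a)))))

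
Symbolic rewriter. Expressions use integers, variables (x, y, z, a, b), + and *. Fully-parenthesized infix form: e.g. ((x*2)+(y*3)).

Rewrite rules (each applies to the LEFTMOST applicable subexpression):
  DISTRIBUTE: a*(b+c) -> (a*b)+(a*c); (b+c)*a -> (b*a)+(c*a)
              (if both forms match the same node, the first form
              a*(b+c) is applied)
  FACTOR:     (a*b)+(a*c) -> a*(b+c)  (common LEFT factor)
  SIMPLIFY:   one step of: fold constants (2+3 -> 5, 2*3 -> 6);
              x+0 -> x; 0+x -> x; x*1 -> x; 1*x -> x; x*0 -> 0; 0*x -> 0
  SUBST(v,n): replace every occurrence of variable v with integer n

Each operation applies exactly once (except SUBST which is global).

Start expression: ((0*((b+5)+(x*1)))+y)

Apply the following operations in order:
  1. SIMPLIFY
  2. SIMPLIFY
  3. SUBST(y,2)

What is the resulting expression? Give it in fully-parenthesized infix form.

Answer: 2

Derivation:
Start: ((0*((b+5)+(x*1)))+y)
Apply SIMPLIFY at L (target: (0*((b+5)+(x*1)))): ((0*((b+5)+(x*1)))+y) -> (0+y)
Apply SIMPLIFY at root (target: (0+y)): (0+y) -> y
Apply SUBST(y,2): y -> 2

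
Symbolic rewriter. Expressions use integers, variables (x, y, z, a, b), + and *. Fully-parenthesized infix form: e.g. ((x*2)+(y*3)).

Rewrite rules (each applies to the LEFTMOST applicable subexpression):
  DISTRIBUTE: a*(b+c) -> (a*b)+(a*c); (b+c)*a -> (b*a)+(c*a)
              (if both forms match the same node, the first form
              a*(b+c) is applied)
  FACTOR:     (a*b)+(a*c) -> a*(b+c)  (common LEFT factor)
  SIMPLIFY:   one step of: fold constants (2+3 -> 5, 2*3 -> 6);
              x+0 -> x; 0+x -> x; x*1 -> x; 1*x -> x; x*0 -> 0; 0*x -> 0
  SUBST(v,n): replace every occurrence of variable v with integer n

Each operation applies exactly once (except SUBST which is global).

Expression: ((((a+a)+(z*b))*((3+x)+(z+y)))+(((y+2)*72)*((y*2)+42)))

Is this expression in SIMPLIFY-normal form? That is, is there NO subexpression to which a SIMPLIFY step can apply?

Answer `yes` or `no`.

Expression: ((((a+a)+(z*b))*((3+x)+(z+y)))+(((y+2)*72)*((y*2)+42)))
Scanning for simplifiable subexpressions (pre-order)...
  at root: ((((a+a)+(z*b))*((3+x)+(z+y)))+(((y+2)*72)*((y*2)+42))) (not simplifiable)
  at L: (((a+a)+(z*b))*((3+x)+(z+y))) (not simplifiable)
  at LL: ((a+a)+(z*b)) (not simplifiable)
  at LLL: (a+a) (not simplifiable)
  at LLR: (z*b) (not simplifiable)
  at LR: ((3+x)+(z+y)) (not simplifiable)
  at LRL: (3+x) (not simplifiable)
  at LRR: (z+y) (not simplifiable)
  at R: (((y+2)*72)*((y*2)+42)) (not simplifiable)
  at RL: ((y+2)*72) (not simplifiable)
  at RLL: (y+2) (not simplifiable)
  at RR: ((y*2)+42) (not simplifiable)
  at RRL: (y*2) (not simplifiable)
Result: no simplifiable subexpression found -> normal form.

Answer: yes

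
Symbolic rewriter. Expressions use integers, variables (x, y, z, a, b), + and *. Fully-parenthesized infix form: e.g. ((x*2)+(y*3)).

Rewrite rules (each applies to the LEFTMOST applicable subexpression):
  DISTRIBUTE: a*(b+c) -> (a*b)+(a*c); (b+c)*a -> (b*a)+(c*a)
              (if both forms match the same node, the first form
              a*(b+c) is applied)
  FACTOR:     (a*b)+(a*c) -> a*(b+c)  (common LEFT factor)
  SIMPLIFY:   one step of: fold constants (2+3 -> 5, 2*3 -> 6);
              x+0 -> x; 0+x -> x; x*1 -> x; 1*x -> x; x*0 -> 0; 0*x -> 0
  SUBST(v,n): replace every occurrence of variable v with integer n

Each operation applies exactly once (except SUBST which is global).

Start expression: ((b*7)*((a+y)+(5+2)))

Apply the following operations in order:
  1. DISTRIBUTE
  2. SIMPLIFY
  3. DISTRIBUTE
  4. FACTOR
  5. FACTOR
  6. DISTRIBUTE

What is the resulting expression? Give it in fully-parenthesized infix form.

Start: ((b*7)*((a+y)+(5+2)))
Apply DISTRIBUTE at root (target: ((b*7)*((a+y)+(5+2)))): ((b*7)*((a+y)+(5+2))) -> (((b*7)*(a+y))+((b*7)*(5+2)))
Apply SIMPLIFY at RR (target: (5+2)): (((b*7)*(a+y))+((b*7)*(5+2))) -> (((b*7)*(a+y))+((b*7)*7))
Apply DISTRIBUTE at L (target: ((b*7)*(a+y))): (((b*7)*(a+y))+((b*7)*7)) -> ((((b*7)*a)+((b*7)*y))+((b*7)*7))
Apply FACTOR at L (target: (((b*7)*a)+((b*7)*y))): ((((b*7)*a)+((b*7)*y))+((b*7)*7)) -> (((b*7)*(a+y))+((b*7)*7))
Apply FACTOR at root (target: (((b*7)*(a+y))+((b*7)*7))): (((b*7)*(a+y))+((b*7)*7)) -> ((b*7)*((a+y)+7))
Apply DISTRIBUTE at root (target: ((b*7)*((a+y)+7))): ((b*7)*((a+y)+7)) -> (((b*7)*(a+y))+((b*7)*7))

Answer: (((b*7)*(a+y))+((b*7)*7))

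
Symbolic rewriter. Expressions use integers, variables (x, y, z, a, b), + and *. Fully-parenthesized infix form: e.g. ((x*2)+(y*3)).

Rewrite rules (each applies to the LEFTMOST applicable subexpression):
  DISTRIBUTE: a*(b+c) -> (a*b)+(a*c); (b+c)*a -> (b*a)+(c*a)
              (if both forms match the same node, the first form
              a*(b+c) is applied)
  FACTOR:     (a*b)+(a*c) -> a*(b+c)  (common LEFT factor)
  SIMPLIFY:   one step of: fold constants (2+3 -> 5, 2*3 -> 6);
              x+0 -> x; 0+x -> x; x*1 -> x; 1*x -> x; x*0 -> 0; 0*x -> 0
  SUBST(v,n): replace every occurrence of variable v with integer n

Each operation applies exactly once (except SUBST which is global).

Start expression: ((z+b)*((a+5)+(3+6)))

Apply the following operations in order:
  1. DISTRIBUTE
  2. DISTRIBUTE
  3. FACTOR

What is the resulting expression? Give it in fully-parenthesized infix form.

Answer: (((z+b)*(a+5))+((z+b)*(3+6)))

Derivation:
Start: ((z+b)*((a+5)+(3+6)))
Apply DISTRIBUTE at root (target: ((z+b)*((a+5)+(3+6)))): ((z+b)*((a+5)+(3+6))) -> (((z+b)*(a+5))+((z+b)*(3+6)))
Apply DISTRIBUTE at L (target: ((z+b)*(a+5))): (((z+b)*(a+5))+((z+b)*(3+6))) -> ((((z+b)*a)+((z+b)*5))+((z+b)*(3+6)))
Apply FACTOR at L (target: (((z+b)*a)+((z+b)*5))): ((((z+b)*a)+((z+b)*5))+((z+b)*(3+6))) -> (((z+b)*(a+5))+((z+b)*(3+6)))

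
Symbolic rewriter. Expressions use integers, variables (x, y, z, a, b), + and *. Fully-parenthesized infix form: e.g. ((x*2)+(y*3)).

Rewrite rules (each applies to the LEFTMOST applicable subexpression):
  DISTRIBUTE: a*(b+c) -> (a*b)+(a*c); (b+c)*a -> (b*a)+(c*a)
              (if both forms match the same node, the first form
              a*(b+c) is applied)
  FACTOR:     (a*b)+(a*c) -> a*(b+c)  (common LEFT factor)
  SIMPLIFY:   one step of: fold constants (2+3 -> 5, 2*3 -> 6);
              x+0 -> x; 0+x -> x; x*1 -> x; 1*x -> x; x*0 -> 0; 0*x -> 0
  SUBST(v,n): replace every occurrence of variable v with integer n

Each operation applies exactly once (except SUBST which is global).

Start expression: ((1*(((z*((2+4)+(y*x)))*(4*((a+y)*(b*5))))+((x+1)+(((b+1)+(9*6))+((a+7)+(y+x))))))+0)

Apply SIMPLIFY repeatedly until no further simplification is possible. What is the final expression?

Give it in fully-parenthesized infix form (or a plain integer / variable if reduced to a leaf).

Start: ((1*(((z*((2+4)+(y*x)))*(4*((a+y)*(b*5))))+((x+1)+(((b+1)+(9*6))+((a+7)+(y+x))))))+0)
Step 1: at root: ((1*(((z*((2+4)+(y*x)))*(4*((a+y)*(b*5))))+((x+1)+(((b+1)+(9*6))+((a+7)+(y+x))))))+0) -> (1*(((z*((2+4)+(y*x)))*(4*((a+y)*(b*5))))+((x+1)+(((b+1)+(9*6))+((a+7)+(y+x)))))); overall: ((1*(((z*((2+4)+(y*x)))*(4*((a+y)*(b*5))))+((x+1)+(((b+1)+(9*6))+((a+7)+(y+x))))))+0) -> (1*(((z*((2+4)+(y*x)))*(4*((a+y)*(b*5))))+((x+1)+(((b+1)+(9*6))+((a+7)+(y+x))))))
Step 2: at root: (1*(((z*((2+4)+(y*x)))*(4*((a+y)*(b*5))))+((x+1)+(((b+1)+(9*6))+((a+7)+(y+x)))))) -> (((z*((2+4)+(y*x)))*(4*((a+y)*(b*5))))+((x+1)+(((b+1)+(9*6))+((a+7)+(y+x))))); overall: (1*(((z*((2+4)+(y*x)))*(4*((a+y)*(b*5))))+((x+1)+(((b+1)+(9*6))+((a+7)+(y+x)))))) -> (((z*((2+4)+(y*x)))*(4*((a+y)*(b*5))))+((x+1)+(((b+1)+(9*6))+((a+7)+(y+x)))))
Step 3: at LLRL: (2+4) -> 6; overall: (((z*((2+4)+(y*x)))*(4*((a+y)*(b*5))))+((x+1)+(((b+1)+(9*6))+((a+7)+(y+x))))) -> (((z*(6+(y*x)))*(4*((a+y)*(b*5))))+((x+1)+(((b+1)+(9*6))+((a+7)+(y+x)))))
Step 4: at RRLR: (9*6) -> 54; overall: (((z*(6+(y*x)))*(4*((a+y)*(b*5))))+((x+1)+(((b+1)+(9*6))+((a+7)+(y+x))))) -> (((z*(6+(y*x)))*(4*((a+y)*(b*5))))+((x+1)+(((b+1)+54)+((a+7)+(y+x)))))
Fixed point: (((z*(6+(y*x)))*(4*((a+y)*(b*5))))+((x+1)+(((b+1)+54)+((a+7)+(y+x)))))

Answer: (((z*(6+(y*x)))*(4*((a+y)*(b*5))))+((x+1)+(((b+1)+54)+((a+7)+(y+x)))))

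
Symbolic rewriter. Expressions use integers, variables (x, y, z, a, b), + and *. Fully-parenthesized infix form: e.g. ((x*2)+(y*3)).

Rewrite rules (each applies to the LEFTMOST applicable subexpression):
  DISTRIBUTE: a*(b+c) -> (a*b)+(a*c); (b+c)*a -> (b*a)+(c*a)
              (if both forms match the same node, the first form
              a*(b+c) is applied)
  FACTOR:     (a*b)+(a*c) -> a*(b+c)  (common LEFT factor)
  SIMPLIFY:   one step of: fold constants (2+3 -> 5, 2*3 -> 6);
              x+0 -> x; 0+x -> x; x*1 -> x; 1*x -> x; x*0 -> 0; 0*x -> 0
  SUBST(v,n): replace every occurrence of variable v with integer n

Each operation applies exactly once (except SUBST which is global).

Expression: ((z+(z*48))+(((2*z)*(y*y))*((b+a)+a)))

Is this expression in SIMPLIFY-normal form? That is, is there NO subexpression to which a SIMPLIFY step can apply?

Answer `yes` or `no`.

Answer: yes

Derivation:
Expression: ((z+(z*48))+(((2*z)*(y*y))*((b+a)+a)))
Scanning for simplifiable subexpressions (pre-order)...
  at root: ((z+(z*48))+(((2*z)*(y*y))*((b+a)+a))) (not simplifiable)
  at L: (z+(z*48)) (not simplifiable)
  at LR: (z*48) (not simplifiable)
  at R: (((2*z)*(y*y))*((b+a)+a)) (not simplifiable)
  at RL: ((2*z)*(y*y)) (not simplifiable)
  at RLL: (2*z) (not simplifiable)
  at RLR: (y*y) (not simplifiable)
  at RR: ((b+a)+a) (not simplifiable)
  at RRL: (b+a) (not simplifiable)
Result: no simplifiable subexpression found -> normal form.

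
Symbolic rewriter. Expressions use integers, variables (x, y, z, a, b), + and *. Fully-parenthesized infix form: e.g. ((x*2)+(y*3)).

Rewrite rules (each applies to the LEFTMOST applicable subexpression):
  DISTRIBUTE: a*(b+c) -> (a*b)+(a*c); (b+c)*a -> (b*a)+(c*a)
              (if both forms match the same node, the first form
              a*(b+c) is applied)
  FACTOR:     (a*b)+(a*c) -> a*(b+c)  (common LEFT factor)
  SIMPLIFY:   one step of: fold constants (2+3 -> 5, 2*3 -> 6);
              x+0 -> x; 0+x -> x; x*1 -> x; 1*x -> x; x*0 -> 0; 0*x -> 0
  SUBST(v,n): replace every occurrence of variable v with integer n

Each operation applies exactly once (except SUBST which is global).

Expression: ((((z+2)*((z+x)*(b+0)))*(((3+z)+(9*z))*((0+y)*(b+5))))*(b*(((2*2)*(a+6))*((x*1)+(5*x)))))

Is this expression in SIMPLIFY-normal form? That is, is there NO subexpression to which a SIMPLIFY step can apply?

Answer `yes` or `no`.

Answer: no

Derivation:
Expression: ((((z+2)*((z+x)*(b+0)))*(((3+z)+(9*z))*((0+y)*(b+5))))*(b*(((2*2)*(a+6))*((x*1)+(5*x)))))
Scanning for simplifiable subexpressions (pre-order)...
  at root: ((((z+2)*((z+x)*(b+0)))*(((3+z)+(9*z))*((0+y)*(b+5))))*(b*(((2*2)*(a+6))*((x*1)+(5*x))))) (not simplifiable)
  at L: (((z+2)*((z+x)*(b+0)))*(((3+z)+(9*z))*((0+y)*(b+5)))) (not simplifiable)
  at LL: ((z+2)*((z+x)*(b+0))) (not simplifiable)
  at LLL: (z+2) (not simplifiable)
  at LLR: ((z+x)*(b+0)) (not simplifiable)
  at LLRL: (z+x) (not simplifiable)
  at LLRR: (b+0) (SIMPLIFIABLE)
  at LR: (((3+z)+(9*z))*((0+y)*(b+5))) (not simplifiable)
  at LRL: ((3+z)+(9*z)) (not simplifiable)
  at LRLL: (3+z) (not simplifiable)
  at LRLR: (9*z) (not simplifiable)
  at LRR: ((0+y)*(b+5)) (not simplifiable)
  at LRRL: (0+y) (SIMPLIFIABLE)
  at LRRR: (b+5) (not simplifiable)
  at R: (b*(((2*2)*(a+6))*((x*1)+(5*x)))) (not simplifiable)
  at RR: (((2*2)*(a+6))*((x*1)+(5*x))) (not simplifiable)
  at RRL: ((2*2)*(a+6)) (not simplifiable)
  at RRLL: (2*2) (SIMPLIFIABLE)
  at RRLR: (a+6) (not simplifiable)
  at RRR: ((x*1)+(5*x)) (not simplifiable)
  at RRRL: (x*1) (SIMPLIFIABLE)
  at RRRR: (5*x) (not simplifiable)
Found simplifiable subexpr at path LLRR: (b+0)
One SIMPLIFY step would give: ((((z+2)*((z+x)*b))*(((3+z)+(9*z))*((0+y)*(b+5))))*(b*(((2*2)*(a+6))*((x*1)+(5*x)))))
-> NOT in normal form.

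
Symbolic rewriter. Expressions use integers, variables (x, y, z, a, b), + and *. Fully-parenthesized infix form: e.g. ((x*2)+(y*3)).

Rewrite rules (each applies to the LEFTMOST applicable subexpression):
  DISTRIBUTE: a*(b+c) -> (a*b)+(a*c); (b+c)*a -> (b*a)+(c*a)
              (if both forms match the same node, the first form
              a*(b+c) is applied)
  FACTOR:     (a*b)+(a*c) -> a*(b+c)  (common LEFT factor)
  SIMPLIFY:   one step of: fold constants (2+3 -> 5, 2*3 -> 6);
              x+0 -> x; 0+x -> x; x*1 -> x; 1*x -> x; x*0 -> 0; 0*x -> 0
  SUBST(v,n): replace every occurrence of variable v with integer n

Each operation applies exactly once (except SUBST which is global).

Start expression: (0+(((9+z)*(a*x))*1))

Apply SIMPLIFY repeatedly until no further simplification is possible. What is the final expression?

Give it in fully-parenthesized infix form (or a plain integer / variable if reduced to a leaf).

Start: (0+(((9+z)*(a*x))*1))
Step 1: at root: (0+(((9+z)*(a*x))*1)) -> (((9+z)*(a*x))*1); overall: (0+(((9+z)*(a*x))*1)) -> (((9+z)*(a*x))*1)
Step 2: at root: (((9+z)*(a*x))*1) -> ((9+z)*(a*x)); overall: (((9+z)*(a*x))*1) -> ((9+z)*(a*x))
Fixed point: ((9+z)*(a*x))

Answer: ((9+z)*(a*x))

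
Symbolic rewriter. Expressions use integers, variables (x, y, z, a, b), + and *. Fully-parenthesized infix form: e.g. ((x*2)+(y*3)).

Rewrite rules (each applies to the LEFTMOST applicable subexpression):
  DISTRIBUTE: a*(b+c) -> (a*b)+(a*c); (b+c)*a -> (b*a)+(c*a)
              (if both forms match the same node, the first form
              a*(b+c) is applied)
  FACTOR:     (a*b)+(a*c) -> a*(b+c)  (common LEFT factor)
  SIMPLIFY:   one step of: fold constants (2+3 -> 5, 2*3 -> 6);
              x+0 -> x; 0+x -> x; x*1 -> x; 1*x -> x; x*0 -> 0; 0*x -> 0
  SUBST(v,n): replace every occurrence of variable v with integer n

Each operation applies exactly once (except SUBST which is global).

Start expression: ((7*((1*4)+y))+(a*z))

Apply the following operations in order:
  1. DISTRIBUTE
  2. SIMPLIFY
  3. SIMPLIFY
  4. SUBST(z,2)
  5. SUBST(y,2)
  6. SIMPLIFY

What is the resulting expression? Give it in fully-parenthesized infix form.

Answer: ((28+14)+(a*2))

Derivation:
Start: ((7*((1*4)+y))+(a*z))
Apply DISTRIBUTE at L (target: (7*((1*4)+y))): ((7*((1*4)+y))+(a*z)) -> (((7*(1*4))+(7*y))+(a*z))
Apply SIMPLIFY at LLR (target: (1*4)): (((7*(1*4))+(7*y))+(a*z)) -> (((7*4)+(7*y))+(a*z))
Apply SIMPLIFY at LL (target: (7*4)): (((7*4)+(7*y))+(a*z)) -> ((28+(7*y))+(a*z))
Apply SUBST(z,2): ((28+(7*y))+(a*z)) -> ((28+(7*y))+(a*2))
Apply SUBST(y,2): ((28+(7*y))+(a*2)) -> ((28+(7*2))+(a*2))
Apply SIMPLIFY at LR (target: (7*2)): ((28+(7*2))+(a*2)) -> ((28+14)+(a*2))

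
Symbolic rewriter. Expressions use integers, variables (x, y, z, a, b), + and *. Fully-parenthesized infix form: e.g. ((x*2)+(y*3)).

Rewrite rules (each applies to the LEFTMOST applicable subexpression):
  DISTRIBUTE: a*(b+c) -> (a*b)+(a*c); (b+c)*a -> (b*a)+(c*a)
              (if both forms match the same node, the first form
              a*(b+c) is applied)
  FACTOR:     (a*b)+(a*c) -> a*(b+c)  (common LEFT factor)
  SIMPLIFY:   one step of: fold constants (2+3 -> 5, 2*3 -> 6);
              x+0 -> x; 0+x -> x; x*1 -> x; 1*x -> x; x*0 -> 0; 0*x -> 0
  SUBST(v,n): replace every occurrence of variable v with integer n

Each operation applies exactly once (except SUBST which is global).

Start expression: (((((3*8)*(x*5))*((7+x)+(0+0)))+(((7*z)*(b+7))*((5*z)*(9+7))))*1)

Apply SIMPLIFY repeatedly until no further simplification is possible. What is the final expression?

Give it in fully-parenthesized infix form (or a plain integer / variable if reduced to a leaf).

Start: (((((3*8)*(x*5))*((7+x)+(0+0)))+(((7*z)*(b+7))*((5*z)*(9+7))))*1)
Step 1: at root: (((((3*8)*(x*5))*((7+x)+(0+0)))+(((7*z)*(b+7))*((5*z)*(9+7))))*1) -> ((((3*8)*(x*5))*((7+x)+(0+0)))+(((7*z)*(b+7))*((5*z)*(9+7)))); overall: (((((3*8)*(x*5))*((7+x)+(0+0)))+(((7*z)*(b+7))*((5*z)*(9+7))))*1) -> ((((3*8)*(x*5))*((7+x)+(0+0)))+(((7*z)*(b+7))*((5*z)*(9+7))))
Step 2: at LLL: (3*8) -> 24; overall: ((((3*8)*(x*5))*((7+x)+(0+0)))+(((7*z)*(b+7))*((5*z)*(9+7)))) -> (((24*(x*5))*((7+x)+(0+0)))+(((7*z)*(b+7))*((5*z)*(9+7))))
Step 3: at LRR: (0+0) -> 0; overall: (((24*(x*5))*((7+x)+(0+0)))+(((7*z)*(b+7))*((5*z)*(9+7)))) -> (((24*(x*5))*((7+x)+0))+(((7*z)*(b+7))*((5*z)*(9+7))))
Step 4: at LR: ((7+x)+0) -> (7+x); overall: (((24*(x*5))*((7+x)+0))+(((7*z)*(b+7))*((5*z)*(9+7)))) -> (((24*(x*5))*(7+x))+(((7*z)*(b+7))*((5*z)*(9+7))))
Step 5: at RRR: (9+7) -> 16; overall: (((24*(x*5))*(7+x))+(((7*z)*(b+7))*((5*z)*(9+7)))) -> (((24*(x*5))*(7+x))+(((7*z)*(b+7))*((5*z)*16)))
Fixed point: (((24*(x*5))*(7+x))+(((7*z)*(b+7))*((5*z)*16)))

Answer: (((24*(x*5))*(7+x))+(((7*z)*(b+7))*((5*z)*16)))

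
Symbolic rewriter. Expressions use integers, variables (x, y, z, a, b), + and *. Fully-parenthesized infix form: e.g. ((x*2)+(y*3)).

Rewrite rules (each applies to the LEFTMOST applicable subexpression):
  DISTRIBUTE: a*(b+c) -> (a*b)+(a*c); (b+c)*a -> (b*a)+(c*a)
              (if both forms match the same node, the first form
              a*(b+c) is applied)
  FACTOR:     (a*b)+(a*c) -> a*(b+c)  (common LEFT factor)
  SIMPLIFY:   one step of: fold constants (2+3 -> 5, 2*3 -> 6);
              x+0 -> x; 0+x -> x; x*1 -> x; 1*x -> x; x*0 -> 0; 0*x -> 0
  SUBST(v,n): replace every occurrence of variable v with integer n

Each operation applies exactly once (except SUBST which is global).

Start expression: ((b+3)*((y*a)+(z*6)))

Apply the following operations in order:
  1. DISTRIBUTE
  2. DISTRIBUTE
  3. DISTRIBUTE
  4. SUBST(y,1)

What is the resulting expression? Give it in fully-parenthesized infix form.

Answer: (((b*(1*a))+(3*(1*a)))+((b*(z*6))+(3*(z*6))))

Derivation:
Start: ((b+3)*((y*a)+(z*6)))
Apply DISTRIBUTE at root (target: ((b+3)*((y*a)+(z*6)))): ((b+3)*((y*a)+(z*6))) -> (((b+3)*(y*a))+((b+3)*(z*6)))
Apply DISTRIBUTE at L (target: ((b+3)*(y*a))): (((b+3)*(y*a))+((b+3)*(z*6))) -> (((b*(y*a))+(3*(y*a)))+((b+3)*(z*6)))
Apply DISTRIBUTE at R (target: ((b+3)*(z*6))): (((b*(y*a))+(3*(y*a)))+((b+3)*(z*6))) -> (((b*(y*a))+(3*(y*a)))+((b*(z*6))+(3*(z*6))))
Apply SUBST(y,1): (((b*(y*a))+(3*(y*a)))+((b*(z*6))+(3*(z*6)))) -> (((b*(1*a))+(3*(1*a)))+((b*(z*6))+(3*(z*6))))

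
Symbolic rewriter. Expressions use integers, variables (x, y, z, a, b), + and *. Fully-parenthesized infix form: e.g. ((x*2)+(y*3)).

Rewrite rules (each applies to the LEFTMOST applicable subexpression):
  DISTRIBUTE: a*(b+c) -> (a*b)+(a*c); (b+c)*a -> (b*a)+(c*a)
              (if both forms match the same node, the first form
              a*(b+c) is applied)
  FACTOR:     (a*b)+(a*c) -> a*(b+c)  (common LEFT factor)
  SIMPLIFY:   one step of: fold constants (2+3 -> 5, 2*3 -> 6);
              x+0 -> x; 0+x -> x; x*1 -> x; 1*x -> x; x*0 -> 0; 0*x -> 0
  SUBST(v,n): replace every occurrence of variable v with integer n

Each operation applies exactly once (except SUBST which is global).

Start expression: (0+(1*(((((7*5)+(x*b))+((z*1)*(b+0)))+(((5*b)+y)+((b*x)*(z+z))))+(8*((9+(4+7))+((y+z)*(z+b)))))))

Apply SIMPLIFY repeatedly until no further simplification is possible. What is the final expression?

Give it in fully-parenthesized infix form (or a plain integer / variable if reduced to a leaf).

Start: (0+(1*(((((7*5)+(x*b))+((z*1)*(b+0)))+(((5*b)+y)+((b*x)*(z+z))))+(8*((9+(4+7))+((y+z)*(z+b)))))))
Step 1: at root: (0+(1*(((((7*5)+(x*b))+((z*1)*(b+0)))+(((5*b)+y)+((b*x)*(z+z))))+(8*((9+(4+7))+((y+z)*(z+b))))))) -> (1*(((((7*5)+(x*b))+((z*1)*(b+0)))+(((5*b)+y)+((b*x)*(z+z))))+(8*((9+(4+7))+((y+z)*(z+b)))))); overall: (0+(1*(((((7*5)+(x*b))+((z*1)*(b+0)))+(((5*b)+y)+((b*x)*(z+z))))+(8*((9+(4+7))+((y+z)*(z+b))))))) -> (1*(((((7*5)+(x*b))+((z*1)*(b+0)))+(((5*b)+y)+((b*x)*(z+z))))+(8*((9+(4+7))+((y+z)*(z+b))))))
Step 2: at root: (1*(((((7*5)+(x*b))+((z*1)*(b+0)))+(((5*b)+y)+((b*x)*(z+z))))+(8*((9+(4+7))+((y+z)*(z+b)))))) -> (((((7*5)+(x*b))+((z*1)*(b+0)))+(((5*b)+y)+((b*x)*(z+z))))+(8*((9+(4+7))+((y+z)*(z+b))))); overall: (1*(((((7*5)+(x*b))+((z*1)*(b+0)))+(((5*b)+y)+((b*x)*(z+z))))+(8*((9+(4+7))+((y+z)*(z+b)))))) -> (((((7*5)+(x*b))+((z*1)*(b+0)))+(((5*b)+y)+((b*x)*(z+z))))+(8*((9+(4+7))+((y+z)*(z+b)))))
Step 3: at LLLL: (7*5) -> 35; overall: (((((7*5)+(x*b))+((z*1)*(b+0)))+(((5*b)+y)+((b*x)*(z+z))))+(8*((9+(4+7))+((y+z)*(z+b))))) -> ((((35+(x*b))+((z*1)*(b+0)))+(((5*b)+y)+((b*x)*(z+z))))+(8*((9+(4+7))+((y+z)*(z+b)))))
Step 4: at LLRL: (z*1) -> z; overall: ((((35+(x*b))+((z*1)*(b+0)))+(((5*b)+y)+((b*x)*(z+z))))+(8*((9+(4+7))+((y+z)*(z+b))))) -> ((((35+(x*b))+(z*(b+0)))+(((5*b)+y)+((b*x)*(z+z))))+(8*((9+(4+7))+((y+z)*(z+b)))))
Step 5: at LLRR: (b+0) -> b; overall: ((((35+(x*b))+(z*(b+0)))+(((5*b)+y)+((b*x)*(z+z))))+(8*((9+(4+7))+((y+z)*(z+b))))) -> ((((35+(x*b))+(z*b))+(((5*b)+y)+((b*x)*(z+z))))+(8*((9+(4+7))+((y+z)*(z+b)))))
Step 6: at RRLR: (4+7) -> 11; overall: ((((35+(x*b))+(z*b))+(((5*b)+y)+((b*x)*(z+z))))+(8*((9+(4+7))+((y+z)*(z+b))))) -> ((((35+(x*b))+(z*b))+(((5*b)+y)+((b*x)*(z+z))))+(8*((9+11)+((y+z)*(z+b)))))
Step 7: at RRL: (9+11) -> 20; overall: ((((35+(x*b))+(z*b))+(((5*b)+y)+((b*x)*(z+z))))+(8*((9+11)+((y+z)*(z+b))))) -> ((((35+(x*b))+(z*b))+(((5*b)+y)+((b*x)*(z+z))))+(8*(20+((y+z)*(z+b)))))
Fixed point: ((((35+(x*b))+(z*b))+(((5*b)+y)+((b*x)*(z+z))))+(8*(20+((y+z)*(z+b)))))

Answer: ((((35+(x*b))+(z*b))+(((5*b)+y)+((b*x)*(z+z))))+(8*(20+((y+z)*(z+b)))))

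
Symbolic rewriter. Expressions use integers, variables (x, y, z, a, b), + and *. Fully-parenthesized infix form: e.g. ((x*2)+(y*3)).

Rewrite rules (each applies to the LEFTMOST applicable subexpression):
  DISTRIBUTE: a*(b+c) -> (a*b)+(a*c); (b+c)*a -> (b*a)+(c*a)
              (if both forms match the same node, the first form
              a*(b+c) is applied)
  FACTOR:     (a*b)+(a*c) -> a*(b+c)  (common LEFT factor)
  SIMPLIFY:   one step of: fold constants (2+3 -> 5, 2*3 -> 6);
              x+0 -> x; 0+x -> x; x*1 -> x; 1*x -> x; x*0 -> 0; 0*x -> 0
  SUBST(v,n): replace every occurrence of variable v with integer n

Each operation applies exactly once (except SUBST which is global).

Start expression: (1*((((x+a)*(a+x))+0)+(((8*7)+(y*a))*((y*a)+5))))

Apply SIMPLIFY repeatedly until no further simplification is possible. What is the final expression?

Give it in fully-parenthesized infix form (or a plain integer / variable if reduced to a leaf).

Start: (1*((((x+a)*(a+x))+0)+(((8*7)+(y*a))*((y*a)+5))))
Step 1: at root: (1*((((x+a)*(a+x))+0)+(((8*7)+(y*a))*((y*a)+5)))) -> ((((x+a)*(a+x))+0)+(((8*7)+(y*a))*((y*a)+5))); overall: (1*((((x+a)*(a+x))+0)+(((8*7)+(y*a))*((y*a)+5)))) -> ((((x+a)*(a+x))+0)+(((8*7)+(y*a))*((y*a)+5)))
Step 2: at L: (((x+a)*(a+x))+0) -> ((x+a)*(a+x)); overall: ((((x+a)*(a+x))+0)+(((8*7)+(y*a))*((y*a)+5))) -> (((x+a)*(a+x))+(((8*7)+(y*a))*((y*a)+5)))
Step 3: at RLL: (8*7) -> 56; overall: (((x+a)*(a+x))+(((8*7)+(y*a))*((y*a)+5))) -> (((x+a)*(a+x))+((56+(y*a))*((y*a)+5)))
Fixed point: (((x+a)*(a+x))+((56+(y*a))*((y*a)+5)))

Answer: (((x+a)*(a+x))+((56+(y*a))*((y*a)+5)))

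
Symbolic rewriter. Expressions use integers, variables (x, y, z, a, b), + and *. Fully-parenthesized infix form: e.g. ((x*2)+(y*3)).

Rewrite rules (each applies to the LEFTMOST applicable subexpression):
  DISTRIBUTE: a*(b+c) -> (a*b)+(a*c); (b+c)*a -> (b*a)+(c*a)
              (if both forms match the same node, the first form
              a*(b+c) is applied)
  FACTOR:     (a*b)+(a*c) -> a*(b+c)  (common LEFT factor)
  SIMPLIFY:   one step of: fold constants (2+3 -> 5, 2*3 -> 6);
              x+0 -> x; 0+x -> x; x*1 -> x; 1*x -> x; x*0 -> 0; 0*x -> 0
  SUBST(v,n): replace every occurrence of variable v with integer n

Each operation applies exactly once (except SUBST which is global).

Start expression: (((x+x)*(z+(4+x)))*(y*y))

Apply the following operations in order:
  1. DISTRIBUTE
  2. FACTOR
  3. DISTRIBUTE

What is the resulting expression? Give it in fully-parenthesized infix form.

Answer: ((((x+x)*z)+((x+x)*(4+x)))*(y*y))

Derivation:
Start: (((x+x)*(z+(4+x)))*(y*y))
Apply DISTRIBUTE at L (target: ((x+x)*(z+(4+x)))): (((x+x)*(z+(4+x)))*(y*y)) -> ((((x+x)*z)+((x+x)*(4+x)))*(y*y))
Apply FACTOR at L (target: (((x+x)*z)+((x+x)*(4+x)))): ((((x+x)*z)+((x+x)*(4+x)))*(y*y)) -> (((x+x)*(z+(4+x)))*(y*y))
Apply DISTRIBUTE at L (target: ((x+x)*(z+(4+x)))): (((x+x)*(z+(4+x)))*(y*y)) -> ((((x+x)*z)+((x+x)*(4+x)))*(y*y))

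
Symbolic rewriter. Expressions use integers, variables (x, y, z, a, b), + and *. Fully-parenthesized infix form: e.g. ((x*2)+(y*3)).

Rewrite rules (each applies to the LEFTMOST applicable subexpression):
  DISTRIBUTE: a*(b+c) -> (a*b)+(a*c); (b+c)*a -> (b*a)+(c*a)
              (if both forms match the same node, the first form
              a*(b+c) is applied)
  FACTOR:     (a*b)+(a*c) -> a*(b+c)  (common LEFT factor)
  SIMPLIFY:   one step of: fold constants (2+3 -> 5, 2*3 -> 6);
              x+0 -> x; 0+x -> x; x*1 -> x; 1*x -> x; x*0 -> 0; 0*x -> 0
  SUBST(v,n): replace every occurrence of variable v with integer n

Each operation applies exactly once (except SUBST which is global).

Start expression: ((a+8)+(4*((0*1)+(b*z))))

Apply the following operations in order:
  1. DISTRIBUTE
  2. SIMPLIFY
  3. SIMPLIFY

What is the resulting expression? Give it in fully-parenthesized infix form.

Start: ((a+8)+(4*((0*1)+(b*z))))
Apply DISTRIBUTE at R (target: (4*((0*1)+(b*z)))): ((a+8)+(4*((0*1)+(b*z)))) -> ((a+8)+((4*(0*1))+(4*(b*z))))
Apply SIMPLIFY at RLR (target: (0*1)): ((a+8)+((4*(0*1))+(4*(b*z)))) -> ((a+8)+((4*0)+(4*(b*z))))
Apply SIMPLIFY at RL (target: (4*0)): ((a+8)+((4*0)+(4*(b*z)))) -> ((a+8)+(0+(4*(b*z))))

Answer: ((a+8)+(0+(4*(b*z))))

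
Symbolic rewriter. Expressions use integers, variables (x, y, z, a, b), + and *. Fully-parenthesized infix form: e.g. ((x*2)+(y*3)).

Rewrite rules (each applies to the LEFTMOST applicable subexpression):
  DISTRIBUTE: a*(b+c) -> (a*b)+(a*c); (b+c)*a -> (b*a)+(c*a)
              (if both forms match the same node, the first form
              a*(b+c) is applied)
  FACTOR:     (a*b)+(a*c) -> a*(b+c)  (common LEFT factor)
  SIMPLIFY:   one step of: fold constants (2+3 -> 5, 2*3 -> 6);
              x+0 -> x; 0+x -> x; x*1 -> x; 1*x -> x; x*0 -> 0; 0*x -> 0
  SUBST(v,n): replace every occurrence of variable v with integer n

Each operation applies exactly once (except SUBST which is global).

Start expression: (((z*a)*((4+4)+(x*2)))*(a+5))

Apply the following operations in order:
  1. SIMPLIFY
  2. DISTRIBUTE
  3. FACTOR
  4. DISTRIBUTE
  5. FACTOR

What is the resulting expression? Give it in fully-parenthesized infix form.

Answer: (((z*a)*(8+(x*2)))*(a+5))

Derivation:
Start: (((z*a)*((4+4)+(x*2)))*(a+5))
Apply SIMPLIFY at LRL (target: (4+4)): (((z*a)*((4+4)+(x*2)))*(a+5)) -> (((z*a)*(8+(x*2)))*(a+5))
Apply DISTRIBUTE at root (target: (((z*a)*(8+(x*2)))*(a+5))): (((z*a)*(8+(x*2)))*(a+5)) -> ((((z*a)*(8+(x*2)))*a)+(((z*a)*(8+(x*2)))*5))
Apply FACTOR at root (target: ((((z*a)*(8+(x*2)))*a)+(((z*a)*(8+(x*2)))*5))): ((((z*a)*(8+(x*2)))*a)+(((z*a)*(8+(x*2)))*5)) -> (((z*a)*(8+(x*2)))*(a+5))
Apply DISTRIBUTE at root (target: (((z*a)*(8+(x*2)))*(a+5))): (((z*a)*(8+(x*2)))*(a+5)) -> ((((z*a)*(8+(x*2)))*a)+(((z*a)*(8+(x*2)))*5))
Apply FACTOR at root (target: ((((z*a)*(8+(x*2)))*a)+(((z*a)*(8+(x*2)))*5))): ((((z*a)*(8+(x*2)))*a)+(((z*a)*(8+(x*2)))*5)) -> (((z*a)*(8+(x*2)))*(a+5))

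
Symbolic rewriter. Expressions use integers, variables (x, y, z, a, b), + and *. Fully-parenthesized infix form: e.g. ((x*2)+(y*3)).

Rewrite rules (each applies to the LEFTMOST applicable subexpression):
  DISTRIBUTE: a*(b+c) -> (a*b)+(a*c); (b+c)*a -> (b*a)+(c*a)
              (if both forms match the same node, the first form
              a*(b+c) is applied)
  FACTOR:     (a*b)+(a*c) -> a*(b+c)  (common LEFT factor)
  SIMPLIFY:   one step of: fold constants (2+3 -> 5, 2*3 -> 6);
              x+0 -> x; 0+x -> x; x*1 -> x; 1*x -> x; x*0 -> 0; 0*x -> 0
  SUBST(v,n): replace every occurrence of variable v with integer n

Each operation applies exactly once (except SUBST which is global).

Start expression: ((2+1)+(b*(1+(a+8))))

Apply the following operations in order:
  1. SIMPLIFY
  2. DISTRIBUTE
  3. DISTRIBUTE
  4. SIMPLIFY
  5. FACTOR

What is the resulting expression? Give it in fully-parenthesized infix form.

Answer: (3+(b+(b*(a+8))))

Derivation:
Start: ((2+1)+(b*(1+(a+8))))
Apply SIMPLIFY at L (target: (2+1)): ((2+1)+(b*(1+(a+8)))) -> (3+(b*(1+(a+8))))
Apply DISTRIBUTE at R (target: (b*(1+(a+8)))): (3+(b*(1+(a+8)))) -> (3+((b*1)+(b*(a+8))))
Apply DISTRIBUTE at RR (target: (b*(a+8))): (3+((b*1)+(b*(a+8)))) -> (3+((b*1)+((b*a)+(b*8))))
Apply SIMPLIFY at RL (target: (b*1)): (3+((b*1)+((b*a)+(b*8)))) -> (3+(b+((b*a)+(b*8))))
Apply FACTOR at RR (target: ((b*a)+(b*8))): (3+(b+((b*a)+(b*8)))) -> (3+(b+(b*(a+8))))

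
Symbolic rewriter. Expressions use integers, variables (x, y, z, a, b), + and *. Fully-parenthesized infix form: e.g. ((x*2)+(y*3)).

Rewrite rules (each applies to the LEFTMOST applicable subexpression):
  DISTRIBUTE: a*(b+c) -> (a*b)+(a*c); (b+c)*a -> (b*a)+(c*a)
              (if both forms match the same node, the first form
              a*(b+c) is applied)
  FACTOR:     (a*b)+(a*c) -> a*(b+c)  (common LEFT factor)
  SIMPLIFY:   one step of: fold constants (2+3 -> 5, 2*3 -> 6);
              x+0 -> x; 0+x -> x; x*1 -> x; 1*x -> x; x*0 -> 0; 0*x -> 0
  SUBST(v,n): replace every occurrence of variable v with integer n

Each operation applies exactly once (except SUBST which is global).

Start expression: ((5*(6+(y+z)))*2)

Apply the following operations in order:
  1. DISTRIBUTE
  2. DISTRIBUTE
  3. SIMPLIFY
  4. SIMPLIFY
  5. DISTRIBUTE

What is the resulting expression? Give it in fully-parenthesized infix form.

Start: ((5*(6+(y+z)))*2)
Apply DISTRIBUTE at L (target: (5*(6+(y+z)))): ((5*(6+(y+z)))*2) -> (((5*6)+(5*(y+z)))*2)
Apply DISTRIBUTE at root (target: (((5*6)+(5*(y+z)))*2)): (((5*6)+(5*(y+z)))*2) -> (((5*6)*2)+((5*(y+z))*2))
Apply SIMPLIFY at LL (target: (5*6)): (((5*6)*2)+((5*(y+z))*2)) -> ((30*2)+((5*(y+z))*2))
Apply SIMPLIFY at L (target: (30*2)): ((30*2)+((5*(y+z))*2)) -> (60+((5*(y+z))*2))
Apply DISTRIBUTE at RL (target: (5*(y+z))): (60+((5*(y+z))*2)) -> (60+(((5*y)+(5*z))*2))

Answer: (60+(((5*y)+(5*z))*2))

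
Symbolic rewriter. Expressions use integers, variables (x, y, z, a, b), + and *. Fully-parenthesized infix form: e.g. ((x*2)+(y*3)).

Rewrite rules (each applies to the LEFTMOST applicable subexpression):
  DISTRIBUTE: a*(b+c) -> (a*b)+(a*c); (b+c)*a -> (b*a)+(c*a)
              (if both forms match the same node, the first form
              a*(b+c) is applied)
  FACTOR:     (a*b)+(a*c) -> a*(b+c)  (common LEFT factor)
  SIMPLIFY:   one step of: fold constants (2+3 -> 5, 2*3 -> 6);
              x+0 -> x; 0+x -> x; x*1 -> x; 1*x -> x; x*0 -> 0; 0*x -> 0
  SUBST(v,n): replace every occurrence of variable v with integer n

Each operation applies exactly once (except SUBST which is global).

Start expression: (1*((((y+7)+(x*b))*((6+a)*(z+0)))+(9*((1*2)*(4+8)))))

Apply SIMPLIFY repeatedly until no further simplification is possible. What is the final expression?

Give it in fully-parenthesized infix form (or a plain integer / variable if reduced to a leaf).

Answer: ((((y+7)+(x*b))*((6+a)*z))+216)

Derivation:
Start: (1*((((y+7)+(x*b))*((6+a)*(z+0)))+(9*((1*2)*(4+8)))))
Step 1: at root: (1*((((y+7)+(x*b))*((6+a)*(z+0)))+(9*((1*2)*(4+8))))) -> ((((y+7)+(x*b))*((6+a)*(z+0)))+(9*((1*2)*(4+8)))); overall: (1*((((y+7)+(x*b))*((6+a)*(z+0)))+(9*((1*2)*(4+8))))) -> ((((y+7)+(x*b))*((6+a)*(z+0)))+(9*((1*2)*(4+8))))
Step 2: at LRR: (z+0) -> z; overall: ((((y+7)+(x*b))*((6+a)*(z+0)))+(9*((1*2)*(4+8)))) -> ((((y+7)+(x*b))*((6+a)*z))+(9*((1*2)*(4+8))))
Step 3: at RRL: (1*2) -> 2; overall: ((((y+7)+(x*b))*((6+a)*z))+(9*((1*2)*(4+8)))) -> ((((y+7)+(x*b))*((6+a)*z))+(9*(2*(4+8))))
Step 4: at RRR: (4+8) -> 12; overall: ((((y+7)+(x*b))*((6+a)*z))+(9*(2*(4+8)))) -> ((((y+7)+(x*b))*((6+a)*z))+(9*(2*12)))
Step 5: at RR: (2*12) -> 24; overall: ((((y+7)+(x*b))*((6+a)*z))+(9*(2*12))) -> ((((y+7)+(x*b))*((6+a)*z))+(9*24))
Step 6: at R: (9*24) -> 216; overall: ((((y+7)+(x*b))*((6+a)*z))+(9*24)) -> ((((y+7)+(x*b))*((6+a)*z))+216)
Fixed point: ((((y+7)+(x*b))*((6+a)*z))+216)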